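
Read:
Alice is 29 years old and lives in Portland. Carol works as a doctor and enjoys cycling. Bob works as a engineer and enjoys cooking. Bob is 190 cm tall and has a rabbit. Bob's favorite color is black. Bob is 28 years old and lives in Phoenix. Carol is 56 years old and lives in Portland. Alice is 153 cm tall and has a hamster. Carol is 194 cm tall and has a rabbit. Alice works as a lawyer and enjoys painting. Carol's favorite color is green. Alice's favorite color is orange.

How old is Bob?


Bob is 28 years old

28


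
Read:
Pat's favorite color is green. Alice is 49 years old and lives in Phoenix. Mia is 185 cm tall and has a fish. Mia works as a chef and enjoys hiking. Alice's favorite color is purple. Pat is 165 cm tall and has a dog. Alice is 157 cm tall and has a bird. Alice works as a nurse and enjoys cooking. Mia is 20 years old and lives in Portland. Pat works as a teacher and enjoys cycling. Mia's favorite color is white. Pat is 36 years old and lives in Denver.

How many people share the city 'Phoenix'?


Count: 1

1


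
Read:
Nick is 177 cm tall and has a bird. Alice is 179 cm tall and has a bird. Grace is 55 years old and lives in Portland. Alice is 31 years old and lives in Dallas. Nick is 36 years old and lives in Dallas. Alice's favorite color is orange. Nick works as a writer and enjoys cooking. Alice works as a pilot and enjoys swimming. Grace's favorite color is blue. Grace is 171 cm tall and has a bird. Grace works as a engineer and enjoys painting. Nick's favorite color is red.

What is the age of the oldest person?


Oldest: Grace at 55

55


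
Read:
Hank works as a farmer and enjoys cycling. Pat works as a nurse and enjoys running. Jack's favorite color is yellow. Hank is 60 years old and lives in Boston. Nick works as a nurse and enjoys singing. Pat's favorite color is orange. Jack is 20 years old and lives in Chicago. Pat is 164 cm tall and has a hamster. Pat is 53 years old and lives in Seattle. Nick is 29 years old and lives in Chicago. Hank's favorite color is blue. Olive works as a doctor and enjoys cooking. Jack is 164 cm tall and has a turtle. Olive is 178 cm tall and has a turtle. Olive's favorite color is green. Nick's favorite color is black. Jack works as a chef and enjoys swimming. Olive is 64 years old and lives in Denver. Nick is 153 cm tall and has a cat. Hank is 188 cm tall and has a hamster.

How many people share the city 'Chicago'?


Count: 2

2


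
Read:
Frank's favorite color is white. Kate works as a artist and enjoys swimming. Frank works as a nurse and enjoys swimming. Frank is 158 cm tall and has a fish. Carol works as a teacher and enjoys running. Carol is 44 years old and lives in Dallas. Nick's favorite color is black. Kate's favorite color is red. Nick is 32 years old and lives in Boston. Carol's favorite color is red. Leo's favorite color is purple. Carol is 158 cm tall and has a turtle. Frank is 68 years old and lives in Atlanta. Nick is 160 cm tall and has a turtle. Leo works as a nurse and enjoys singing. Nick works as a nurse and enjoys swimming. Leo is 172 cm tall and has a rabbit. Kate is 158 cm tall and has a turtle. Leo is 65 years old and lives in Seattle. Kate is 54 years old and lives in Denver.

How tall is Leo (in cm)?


Leo is 172 cm tall

172


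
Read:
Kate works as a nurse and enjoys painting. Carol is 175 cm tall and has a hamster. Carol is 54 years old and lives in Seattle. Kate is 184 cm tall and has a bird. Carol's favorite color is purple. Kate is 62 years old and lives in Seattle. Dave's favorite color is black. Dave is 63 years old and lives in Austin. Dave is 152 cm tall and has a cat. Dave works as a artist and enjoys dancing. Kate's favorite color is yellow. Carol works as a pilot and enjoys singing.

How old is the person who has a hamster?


Person with hamster is Carol, age 54

54


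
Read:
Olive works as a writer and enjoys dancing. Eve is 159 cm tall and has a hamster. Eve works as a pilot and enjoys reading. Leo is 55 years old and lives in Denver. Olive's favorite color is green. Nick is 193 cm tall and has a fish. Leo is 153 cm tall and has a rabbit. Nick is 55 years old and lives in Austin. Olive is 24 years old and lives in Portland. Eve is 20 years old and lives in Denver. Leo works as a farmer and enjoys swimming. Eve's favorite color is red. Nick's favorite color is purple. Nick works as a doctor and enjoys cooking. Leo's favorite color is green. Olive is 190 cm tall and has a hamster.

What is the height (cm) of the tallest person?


Tallest: Nick at 193 cm

193


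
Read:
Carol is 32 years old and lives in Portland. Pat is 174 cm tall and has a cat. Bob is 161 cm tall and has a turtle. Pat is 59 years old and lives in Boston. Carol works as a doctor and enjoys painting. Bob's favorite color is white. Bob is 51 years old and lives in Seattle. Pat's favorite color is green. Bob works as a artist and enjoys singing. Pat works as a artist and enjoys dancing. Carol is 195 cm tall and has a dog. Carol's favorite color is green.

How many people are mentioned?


People: Carol, Bob, Pat. Count = 3

3


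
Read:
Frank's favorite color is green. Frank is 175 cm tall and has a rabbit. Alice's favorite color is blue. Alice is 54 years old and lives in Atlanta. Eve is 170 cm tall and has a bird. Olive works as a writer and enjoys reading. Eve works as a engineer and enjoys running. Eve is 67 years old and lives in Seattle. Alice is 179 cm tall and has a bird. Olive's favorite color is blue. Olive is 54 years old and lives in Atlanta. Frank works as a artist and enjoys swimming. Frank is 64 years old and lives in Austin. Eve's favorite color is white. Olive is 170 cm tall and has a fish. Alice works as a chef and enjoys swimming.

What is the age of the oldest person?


Oldest: Eve at 67

67


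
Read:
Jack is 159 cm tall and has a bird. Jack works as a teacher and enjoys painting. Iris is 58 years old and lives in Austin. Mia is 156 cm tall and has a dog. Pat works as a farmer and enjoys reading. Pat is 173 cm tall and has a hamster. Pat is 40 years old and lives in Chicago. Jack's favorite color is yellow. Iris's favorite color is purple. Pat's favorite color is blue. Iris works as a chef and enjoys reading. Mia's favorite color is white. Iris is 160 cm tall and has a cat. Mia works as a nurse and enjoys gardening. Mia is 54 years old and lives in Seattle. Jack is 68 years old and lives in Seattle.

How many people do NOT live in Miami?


Not in Miami: 4

4


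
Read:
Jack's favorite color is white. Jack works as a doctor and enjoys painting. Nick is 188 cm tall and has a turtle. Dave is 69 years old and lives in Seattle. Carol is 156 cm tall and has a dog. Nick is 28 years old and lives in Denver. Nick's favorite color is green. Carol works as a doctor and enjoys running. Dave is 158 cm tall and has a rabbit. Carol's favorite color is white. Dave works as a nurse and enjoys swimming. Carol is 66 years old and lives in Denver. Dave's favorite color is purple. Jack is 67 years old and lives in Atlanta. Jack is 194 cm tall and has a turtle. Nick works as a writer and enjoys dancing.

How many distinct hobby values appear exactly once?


Unique hobby values: 4

4


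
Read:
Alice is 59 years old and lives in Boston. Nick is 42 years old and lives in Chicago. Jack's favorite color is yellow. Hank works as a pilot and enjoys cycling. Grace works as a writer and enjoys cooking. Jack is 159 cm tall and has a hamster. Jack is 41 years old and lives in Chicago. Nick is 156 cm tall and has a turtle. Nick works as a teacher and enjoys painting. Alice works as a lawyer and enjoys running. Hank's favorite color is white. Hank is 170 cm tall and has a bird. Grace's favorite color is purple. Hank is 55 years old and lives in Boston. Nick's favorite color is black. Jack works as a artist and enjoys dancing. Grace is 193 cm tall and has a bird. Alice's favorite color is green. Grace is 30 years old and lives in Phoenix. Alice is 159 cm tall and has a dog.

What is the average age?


Sum=227, n=5, avg=45.4

45.4


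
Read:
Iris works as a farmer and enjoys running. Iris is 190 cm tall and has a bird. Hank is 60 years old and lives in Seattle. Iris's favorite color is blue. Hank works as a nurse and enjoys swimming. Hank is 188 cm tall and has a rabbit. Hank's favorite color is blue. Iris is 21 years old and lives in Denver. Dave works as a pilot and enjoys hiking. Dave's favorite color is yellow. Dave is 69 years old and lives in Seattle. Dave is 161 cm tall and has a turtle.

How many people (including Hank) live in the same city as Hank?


Hank lives in Seattle. Count = 2

2


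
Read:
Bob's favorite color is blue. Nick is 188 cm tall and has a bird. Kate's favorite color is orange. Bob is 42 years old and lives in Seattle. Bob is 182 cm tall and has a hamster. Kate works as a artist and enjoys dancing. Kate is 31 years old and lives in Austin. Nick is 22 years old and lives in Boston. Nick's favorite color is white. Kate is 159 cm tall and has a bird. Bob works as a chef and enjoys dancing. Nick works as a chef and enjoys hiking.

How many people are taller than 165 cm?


Taller than 165: 2

2


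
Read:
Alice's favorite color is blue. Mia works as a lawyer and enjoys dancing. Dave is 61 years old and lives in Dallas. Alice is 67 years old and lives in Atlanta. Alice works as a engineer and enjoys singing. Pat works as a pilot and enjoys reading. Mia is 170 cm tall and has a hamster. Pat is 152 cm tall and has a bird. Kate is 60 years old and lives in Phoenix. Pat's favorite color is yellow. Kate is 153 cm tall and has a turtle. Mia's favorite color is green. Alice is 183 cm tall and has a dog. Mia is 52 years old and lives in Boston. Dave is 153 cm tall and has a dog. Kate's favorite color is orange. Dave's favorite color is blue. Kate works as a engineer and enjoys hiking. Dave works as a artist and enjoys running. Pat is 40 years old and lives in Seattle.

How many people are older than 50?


Filter: 4

4


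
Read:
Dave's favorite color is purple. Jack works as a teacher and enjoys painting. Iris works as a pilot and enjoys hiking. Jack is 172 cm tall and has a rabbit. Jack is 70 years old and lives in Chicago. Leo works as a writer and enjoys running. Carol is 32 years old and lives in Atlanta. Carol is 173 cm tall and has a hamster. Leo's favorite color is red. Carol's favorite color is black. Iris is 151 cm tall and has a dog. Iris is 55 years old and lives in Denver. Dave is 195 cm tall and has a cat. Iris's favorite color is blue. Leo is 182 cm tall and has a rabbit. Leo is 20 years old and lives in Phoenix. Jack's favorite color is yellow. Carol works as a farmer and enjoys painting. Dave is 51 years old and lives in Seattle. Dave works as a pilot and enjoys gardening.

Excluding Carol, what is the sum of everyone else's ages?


Sum (excluding Carol): 196

196


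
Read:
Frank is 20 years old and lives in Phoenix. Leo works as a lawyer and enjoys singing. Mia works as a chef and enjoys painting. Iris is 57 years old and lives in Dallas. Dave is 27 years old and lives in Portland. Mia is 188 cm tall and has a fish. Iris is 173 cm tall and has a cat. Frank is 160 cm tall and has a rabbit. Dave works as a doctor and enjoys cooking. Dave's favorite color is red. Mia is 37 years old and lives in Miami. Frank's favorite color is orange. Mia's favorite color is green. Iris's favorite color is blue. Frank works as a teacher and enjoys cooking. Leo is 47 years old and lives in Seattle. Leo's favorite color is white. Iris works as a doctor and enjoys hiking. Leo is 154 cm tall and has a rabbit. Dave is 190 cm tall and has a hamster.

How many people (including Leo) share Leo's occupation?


Leo is a lawyer. Count = 1

1


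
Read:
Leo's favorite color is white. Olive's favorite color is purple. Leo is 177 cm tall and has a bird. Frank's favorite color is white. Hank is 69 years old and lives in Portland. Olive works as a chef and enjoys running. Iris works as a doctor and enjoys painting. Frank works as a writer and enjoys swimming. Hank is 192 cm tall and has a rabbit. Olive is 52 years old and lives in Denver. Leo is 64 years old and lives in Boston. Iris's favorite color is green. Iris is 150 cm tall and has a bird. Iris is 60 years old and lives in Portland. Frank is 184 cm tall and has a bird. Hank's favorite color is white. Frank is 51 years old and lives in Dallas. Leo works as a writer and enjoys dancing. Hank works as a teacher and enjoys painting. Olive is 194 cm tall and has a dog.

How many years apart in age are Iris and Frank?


60 vs 51, diff = 9

9


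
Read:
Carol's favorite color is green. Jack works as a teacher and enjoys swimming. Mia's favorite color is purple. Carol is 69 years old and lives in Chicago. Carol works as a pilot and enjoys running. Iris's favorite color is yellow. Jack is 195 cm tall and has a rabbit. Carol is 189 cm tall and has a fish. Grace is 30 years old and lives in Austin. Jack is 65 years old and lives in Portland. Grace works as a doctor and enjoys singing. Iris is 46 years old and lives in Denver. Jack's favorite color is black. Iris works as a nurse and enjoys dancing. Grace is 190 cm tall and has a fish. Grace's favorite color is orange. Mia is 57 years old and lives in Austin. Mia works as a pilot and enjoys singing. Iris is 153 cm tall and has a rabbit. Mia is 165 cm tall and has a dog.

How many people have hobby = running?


Count: 1

1


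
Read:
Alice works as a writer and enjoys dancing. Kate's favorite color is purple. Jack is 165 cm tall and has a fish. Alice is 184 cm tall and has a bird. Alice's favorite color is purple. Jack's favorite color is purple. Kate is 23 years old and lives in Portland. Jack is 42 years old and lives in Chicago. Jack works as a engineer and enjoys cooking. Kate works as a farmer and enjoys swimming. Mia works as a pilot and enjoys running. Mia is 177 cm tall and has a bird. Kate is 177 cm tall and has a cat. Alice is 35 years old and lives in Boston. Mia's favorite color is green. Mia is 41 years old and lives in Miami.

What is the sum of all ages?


23+41+35+42 = 141

141


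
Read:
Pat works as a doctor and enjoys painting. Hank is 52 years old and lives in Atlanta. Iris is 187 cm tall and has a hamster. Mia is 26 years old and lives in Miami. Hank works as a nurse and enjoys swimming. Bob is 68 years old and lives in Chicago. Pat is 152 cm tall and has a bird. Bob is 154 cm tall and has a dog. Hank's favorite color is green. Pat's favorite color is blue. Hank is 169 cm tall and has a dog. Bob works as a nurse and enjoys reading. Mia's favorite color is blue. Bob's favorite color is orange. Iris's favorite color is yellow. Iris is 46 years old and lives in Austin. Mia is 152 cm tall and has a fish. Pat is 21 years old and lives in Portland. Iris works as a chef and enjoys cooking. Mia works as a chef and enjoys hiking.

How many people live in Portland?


Count in Portland: 1

1


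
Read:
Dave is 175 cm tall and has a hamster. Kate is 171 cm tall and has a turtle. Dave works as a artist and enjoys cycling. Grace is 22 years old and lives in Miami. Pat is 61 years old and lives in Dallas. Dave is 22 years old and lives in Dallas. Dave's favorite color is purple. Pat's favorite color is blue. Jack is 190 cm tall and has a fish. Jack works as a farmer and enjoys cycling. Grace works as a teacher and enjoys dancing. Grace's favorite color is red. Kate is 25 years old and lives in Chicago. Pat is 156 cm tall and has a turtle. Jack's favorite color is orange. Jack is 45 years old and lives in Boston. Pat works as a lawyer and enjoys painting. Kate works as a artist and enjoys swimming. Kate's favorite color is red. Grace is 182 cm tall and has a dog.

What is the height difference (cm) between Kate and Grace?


|171 - 182| = 11

11


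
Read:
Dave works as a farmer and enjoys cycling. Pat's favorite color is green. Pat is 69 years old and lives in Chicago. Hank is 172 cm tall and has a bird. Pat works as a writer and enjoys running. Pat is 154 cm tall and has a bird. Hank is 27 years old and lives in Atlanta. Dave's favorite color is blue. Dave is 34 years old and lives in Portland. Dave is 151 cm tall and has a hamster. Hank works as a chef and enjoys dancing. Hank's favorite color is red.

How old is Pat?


Pat is 69 years old

69


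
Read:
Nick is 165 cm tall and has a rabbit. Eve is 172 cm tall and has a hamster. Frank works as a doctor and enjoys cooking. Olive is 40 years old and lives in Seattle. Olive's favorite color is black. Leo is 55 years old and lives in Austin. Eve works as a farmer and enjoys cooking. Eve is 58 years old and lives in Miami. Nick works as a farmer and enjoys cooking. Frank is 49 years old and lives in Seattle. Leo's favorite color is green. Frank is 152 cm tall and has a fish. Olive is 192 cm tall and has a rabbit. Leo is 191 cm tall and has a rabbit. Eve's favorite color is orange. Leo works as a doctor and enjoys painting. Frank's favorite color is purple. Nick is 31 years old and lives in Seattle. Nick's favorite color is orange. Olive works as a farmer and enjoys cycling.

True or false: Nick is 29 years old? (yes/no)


Nick is actually 31. no

no


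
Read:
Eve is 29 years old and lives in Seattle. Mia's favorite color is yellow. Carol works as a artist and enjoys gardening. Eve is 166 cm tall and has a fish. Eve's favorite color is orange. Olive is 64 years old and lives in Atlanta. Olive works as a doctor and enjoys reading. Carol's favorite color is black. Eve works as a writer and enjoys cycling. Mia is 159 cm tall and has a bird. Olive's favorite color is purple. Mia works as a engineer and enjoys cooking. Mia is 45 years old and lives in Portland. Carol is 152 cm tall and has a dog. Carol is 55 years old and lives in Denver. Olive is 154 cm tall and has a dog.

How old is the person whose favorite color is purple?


Person with favorite color=purple is Olive, age 64

64


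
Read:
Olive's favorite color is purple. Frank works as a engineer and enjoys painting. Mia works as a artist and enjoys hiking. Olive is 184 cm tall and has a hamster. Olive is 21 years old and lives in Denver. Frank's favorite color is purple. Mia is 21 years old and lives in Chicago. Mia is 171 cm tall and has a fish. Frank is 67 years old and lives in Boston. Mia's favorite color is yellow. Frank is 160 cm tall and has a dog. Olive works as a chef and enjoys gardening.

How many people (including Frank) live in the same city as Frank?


Frank lives in Boston. Count = 1

1


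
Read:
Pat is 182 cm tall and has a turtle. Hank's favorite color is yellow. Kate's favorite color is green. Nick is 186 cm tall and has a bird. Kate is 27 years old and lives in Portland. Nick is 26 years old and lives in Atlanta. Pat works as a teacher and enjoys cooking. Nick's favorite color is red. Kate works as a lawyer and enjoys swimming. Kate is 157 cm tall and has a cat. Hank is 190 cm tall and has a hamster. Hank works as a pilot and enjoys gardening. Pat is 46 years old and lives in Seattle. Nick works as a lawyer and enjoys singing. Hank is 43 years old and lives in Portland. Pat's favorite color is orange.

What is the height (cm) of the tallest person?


Tallest: Hank at 190 cm

190


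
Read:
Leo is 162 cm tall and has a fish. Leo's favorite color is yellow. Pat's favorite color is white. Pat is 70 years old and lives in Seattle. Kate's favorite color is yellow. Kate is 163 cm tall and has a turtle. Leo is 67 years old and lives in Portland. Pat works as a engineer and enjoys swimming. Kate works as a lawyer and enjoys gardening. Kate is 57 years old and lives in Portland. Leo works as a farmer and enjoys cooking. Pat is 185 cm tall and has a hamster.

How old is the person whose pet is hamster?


Person with pet=hamster is Pat, age 70

70


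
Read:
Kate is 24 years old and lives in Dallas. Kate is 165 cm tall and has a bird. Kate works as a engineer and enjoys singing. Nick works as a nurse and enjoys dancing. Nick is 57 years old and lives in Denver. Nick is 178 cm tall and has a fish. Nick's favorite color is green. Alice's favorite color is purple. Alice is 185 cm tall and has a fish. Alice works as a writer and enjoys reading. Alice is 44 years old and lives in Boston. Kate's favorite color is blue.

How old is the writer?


The writer is Alice, age 44

44


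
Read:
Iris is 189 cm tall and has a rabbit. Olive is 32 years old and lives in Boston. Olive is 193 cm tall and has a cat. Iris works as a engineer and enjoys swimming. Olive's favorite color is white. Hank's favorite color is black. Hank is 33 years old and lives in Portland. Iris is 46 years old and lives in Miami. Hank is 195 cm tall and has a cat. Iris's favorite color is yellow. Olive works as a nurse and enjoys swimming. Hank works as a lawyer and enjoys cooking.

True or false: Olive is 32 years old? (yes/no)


Olive is actually 32. yes

yes


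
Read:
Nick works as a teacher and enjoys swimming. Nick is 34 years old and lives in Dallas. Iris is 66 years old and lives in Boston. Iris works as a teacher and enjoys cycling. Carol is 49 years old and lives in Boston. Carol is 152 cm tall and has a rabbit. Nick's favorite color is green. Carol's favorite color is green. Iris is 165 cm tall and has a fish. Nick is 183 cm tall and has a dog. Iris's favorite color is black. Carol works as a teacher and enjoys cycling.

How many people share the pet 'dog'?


Count: 1

1


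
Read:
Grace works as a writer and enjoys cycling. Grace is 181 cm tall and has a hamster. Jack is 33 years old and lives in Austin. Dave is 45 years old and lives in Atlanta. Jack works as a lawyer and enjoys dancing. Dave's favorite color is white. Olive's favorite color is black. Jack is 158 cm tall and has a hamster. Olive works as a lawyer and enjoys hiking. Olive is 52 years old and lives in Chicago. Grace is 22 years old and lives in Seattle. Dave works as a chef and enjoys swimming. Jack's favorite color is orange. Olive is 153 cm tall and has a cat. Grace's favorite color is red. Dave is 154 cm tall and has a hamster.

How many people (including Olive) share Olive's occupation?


Olive is a lawyer. Count = 2

2


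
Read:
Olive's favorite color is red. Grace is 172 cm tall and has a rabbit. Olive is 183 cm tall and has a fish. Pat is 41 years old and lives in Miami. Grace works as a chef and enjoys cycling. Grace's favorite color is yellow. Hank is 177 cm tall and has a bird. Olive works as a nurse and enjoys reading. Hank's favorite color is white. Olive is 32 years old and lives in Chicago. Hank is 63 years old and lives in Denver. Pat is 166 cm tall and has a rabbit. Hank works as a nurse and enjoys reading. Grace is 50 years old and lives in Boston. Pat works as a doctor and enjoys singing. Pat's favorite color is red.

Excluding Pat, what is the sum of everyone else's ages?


Sum (excluding Pat): 145

145


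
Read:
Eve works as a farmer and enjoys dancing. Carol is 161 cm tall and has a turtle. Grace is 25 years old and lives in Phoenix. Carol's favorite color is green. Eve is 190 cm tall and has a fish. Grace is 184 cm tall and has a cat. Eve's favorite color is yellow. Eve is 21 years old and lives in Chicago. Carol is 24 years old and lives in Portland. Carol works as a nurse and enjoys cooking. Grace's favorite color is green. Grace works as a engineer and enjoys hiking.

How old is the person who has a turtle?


Person with turtle is Carol, age 24

24


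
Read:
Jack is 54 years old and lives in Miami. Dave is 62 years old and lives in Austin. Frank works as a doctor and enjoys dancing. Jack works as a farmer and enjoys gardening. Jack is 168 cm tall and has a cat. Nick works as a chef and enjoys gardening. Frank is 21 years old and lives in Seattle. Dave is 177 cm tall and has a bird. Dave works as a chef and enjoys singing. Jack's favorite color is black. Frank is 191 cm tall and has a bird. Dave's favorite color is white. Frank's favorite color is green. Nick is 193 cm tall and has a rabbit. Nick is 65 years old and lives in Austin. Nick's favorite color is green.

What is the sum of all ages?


62+21+54+65 = 202

202


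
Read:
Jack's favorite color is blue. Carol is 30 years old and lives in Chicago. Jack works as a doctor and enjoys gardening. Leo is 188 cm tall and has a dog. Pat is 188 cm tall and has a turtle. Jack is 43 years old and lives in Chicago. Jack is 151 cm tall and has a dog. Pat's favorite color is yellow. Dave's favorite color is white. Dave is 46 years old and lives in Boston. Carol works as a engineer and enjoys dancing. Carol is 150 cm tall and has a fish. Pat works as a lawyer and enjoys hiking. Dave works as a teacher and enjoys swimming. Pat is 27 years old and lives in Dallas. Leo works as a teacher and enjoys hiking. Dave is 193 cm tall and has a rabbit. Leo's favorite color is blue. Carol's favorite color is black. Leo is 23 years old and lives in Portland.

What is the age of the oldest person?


Oldest: Dave at 46

46


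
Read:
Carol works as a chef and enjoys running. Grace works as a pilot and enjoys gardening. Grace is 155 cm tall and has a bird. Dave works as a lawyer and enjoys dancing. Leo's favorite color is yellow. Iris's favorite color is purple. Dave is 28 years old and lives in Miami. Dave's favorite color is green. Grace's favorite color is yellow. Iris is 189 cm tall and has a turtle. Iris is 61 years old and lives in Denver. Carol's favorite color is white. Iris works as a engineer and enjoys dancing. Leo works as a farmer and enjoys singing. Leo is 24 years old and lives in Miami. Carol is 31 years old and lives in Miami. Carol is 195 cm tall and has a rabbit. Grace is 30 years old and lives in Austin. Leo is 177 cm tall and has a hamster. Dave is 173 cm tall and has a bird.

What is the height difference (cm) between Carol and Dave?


|195 - 173| = 22

22


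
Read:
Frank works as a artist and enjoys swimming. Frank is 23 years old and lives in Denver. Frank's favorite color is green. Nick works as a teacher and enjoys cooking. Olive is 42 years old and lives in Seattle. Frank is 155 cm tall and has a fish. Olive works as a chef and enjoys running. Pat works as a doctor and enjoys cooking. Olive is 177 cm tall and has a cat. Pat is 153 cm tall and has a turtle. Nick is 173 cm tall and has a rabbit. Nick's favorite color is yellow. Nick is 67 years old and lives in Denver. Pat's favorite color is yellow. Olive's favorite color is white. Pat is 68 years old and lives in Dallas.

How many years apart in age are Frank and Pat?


23 vs 68, diff = 45

45


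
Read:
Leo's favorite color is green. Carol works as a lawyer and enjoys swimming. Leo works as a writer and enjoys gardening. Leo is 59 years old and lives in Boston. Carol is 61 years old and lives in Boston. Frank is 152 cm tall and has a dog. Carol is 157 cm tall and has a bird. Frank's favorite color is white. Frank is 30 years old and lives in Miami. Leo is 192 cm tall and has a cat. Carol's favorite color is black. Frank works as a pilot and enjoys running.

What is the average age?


Sum=150, n=3, avg=50

50


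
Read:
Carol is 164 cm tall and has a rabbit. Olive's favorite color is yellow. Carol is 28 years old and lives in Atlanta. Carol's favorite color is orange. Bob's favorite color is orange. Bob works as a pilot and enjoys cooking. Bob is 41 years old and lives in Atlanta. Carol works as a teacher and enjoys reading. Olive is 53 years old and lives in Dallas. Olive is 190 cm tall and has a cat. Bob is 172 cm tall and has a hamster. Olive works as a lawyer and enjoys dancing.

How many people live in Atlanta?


Count in Atlanta: 2

2


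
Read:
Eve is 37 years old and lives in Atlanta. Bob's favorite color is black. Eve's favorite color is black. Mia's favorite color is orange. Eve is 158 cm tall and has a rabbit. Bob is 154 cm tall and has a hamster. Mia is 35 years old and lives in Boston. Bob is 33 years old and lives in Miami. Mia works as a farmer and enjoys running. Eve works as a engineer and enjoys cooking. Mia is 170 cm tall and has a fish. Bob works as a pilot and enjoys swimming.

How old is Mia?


Mia is 35 years old

35


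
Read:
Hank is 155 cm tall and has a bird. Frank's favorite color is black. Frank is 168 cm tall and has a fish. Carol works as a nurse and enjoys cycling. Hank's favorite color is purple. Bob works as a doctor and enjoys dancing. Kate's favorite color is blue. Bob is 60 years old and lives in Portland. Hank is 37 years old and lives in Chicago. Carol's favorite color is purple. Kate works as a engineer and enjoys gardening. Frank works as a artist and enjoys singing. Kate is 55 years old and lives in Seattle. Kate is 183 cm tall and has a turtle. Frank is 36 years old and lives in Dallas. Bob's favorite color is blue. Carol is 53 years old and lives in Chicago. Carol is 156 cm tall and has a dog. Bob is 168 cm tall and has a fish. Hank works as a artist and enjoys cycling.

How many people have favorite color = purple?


Count: 2

2


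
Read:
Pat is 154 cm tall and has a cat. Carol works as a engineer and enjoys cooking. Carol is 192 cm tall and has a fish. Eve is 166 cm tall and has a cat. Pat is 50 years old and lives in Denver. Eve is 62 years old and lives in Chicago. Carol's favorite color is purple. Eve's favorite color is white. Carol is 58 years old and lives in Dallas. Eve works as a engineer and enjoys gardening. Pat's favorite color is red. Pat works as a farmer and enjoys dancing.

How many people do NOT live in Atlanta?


Not in Atlanta: 3

3


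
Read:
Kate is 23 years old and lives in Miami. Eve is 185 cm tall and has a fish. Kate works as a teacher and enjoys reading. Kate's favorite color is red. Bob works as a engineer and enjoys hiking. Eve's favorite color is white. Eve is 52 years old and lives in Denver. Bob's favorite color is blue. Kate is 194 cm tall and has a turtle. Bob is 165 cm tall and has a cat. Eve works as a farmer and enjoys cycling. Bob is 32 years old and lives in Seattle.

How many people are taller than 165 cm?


Taller than 165: 2

2


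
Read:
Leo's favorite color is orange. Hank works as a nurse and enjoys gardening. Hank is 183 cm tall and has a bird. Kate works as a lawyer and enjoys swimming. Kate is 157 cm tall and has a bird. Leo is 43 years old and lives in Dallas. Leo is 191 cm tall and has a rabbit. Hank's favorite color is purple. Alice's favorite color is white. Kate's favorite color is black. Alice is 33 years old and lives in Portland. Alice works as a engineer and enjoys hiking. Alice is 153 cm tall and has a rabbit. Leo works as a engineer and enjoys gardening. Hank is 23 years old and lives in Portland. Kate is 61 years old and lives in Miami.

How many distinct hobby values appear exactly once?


Unique hobby values: 2

2


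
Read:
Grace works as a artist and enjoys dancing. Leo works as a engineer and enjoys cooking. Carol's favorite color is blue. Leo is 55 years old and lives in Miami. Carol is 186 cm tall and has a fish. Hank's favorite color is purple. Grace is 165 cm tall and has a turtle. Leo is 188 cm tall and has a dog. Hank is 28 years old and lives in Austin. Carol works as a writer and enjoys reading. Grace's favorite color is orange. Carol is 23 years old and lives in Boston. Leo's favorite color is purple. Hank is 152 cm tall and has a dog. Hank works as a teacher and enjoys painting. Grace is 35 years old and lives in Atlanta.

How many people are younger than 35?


Filter: 2

2


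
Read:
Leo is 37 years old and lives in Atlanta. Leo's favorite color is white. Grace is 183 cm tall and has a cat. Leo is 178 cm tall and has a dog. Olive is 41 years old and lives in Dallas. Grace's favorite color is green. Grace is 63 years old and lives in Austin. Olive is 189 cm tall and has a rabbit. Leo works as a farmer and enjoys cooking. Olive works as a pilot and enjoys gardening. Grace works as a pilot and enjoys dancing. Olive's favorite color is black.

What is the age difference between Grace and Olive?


|63 - 41| = 22

22


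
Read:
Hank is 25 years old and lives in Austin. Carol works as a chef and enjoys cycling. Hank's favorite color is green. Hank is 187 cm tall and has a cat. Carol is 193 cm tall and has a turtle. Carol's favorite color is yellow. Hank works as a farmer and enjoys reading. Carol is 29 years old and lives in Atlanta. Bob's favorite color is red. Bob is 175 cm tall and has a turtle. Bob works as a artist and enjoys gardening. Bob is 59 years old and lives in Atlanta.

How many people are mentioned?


People: Bob, Hank, Carol. Count = 3

3


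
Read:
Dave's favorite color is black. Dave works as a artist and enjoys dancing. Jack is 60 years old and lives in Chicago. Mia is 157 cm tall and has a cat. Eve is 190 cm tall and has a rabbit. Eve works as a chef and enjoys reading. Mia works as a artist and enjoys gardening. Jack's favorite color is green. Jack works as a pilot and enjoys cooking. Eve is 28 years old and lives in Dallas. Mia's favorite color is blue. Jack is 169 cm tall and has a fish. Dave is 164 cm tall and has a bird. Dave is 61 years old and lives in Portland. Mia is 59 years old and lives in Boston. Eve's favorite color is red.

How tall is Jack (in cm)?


Jack is 169 cm tall

169


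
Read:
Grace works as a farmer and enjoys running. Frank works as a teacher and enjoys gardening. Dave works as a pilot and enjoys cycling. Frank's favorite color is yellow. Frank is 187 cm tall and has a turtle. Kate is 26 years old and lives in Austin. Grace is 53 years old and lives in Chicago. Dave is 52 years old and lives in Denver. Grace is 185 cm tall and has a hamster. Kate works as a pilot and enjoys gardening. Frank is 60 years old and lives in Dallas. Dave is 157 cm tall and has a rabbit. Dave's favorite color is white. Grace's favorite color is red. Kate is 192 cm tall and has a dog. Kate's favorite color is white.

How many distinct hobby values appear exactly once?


Unique hobby values: 2

2


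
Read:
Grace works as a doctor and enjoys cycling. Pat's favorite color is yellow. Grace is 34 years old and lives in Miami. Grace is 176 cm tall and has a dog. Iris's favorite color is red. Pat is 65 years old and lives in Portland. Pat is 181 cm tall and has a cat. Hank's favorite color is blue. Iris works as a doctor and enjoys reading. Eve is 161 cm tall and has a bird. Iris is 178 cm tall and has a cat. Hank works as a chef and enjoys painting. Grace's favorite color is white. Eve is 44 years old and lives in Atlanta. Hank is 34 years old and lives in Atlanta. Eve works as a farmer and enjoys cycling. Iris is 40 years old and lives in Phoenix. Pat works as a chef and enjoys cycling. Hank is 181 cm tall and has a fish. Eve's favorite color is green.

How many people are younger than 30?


Filter: 0

0


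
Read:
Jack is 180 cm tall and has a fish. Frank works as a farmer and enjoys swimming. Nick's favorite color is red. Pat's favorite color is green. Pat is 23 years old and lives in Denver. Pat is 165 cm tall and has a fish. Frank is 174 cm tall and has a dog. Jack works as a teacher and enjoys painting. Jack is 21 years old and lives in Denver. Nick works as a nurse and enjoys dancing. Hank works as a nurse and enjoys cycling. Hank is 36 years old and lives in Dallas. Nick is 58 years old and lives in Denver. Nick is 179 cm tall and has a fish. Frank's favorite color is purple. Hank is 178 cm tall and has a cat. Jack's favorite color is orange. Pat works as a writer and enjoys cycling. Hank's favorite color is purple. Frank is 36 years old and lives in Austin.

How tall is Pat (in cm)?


Pat is 165 cm tall

165


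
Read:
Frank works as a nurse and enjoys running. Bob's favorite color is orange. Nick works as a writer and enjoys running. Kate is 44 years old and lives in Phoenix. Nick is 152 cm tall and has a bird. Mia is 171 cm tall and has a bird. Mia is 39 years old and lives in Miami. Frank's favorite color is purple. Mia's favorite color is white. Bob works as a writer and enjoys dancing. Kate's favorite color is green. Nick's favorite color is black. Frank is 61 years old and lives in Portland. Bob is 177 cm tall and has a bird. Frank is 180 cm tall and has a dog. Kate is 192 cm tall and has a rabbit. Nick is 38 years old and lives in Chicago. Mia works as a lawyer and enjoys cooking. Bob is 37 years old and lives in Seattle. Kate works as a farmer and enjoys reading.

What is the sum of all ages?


44+39+38+37+61 = 219

219


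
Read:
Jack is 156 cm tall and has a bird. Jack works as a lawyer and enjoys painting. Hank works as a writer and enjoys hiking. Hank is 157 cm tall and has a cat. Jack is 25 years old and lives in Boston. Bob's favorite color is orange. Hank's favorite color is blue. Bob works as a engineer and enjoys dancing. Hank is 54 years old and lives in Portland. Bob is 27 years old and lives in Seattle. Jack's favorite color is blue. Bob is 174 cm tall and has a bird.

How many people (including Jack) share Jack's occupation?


Jack is a lawyer. Count = 1

1


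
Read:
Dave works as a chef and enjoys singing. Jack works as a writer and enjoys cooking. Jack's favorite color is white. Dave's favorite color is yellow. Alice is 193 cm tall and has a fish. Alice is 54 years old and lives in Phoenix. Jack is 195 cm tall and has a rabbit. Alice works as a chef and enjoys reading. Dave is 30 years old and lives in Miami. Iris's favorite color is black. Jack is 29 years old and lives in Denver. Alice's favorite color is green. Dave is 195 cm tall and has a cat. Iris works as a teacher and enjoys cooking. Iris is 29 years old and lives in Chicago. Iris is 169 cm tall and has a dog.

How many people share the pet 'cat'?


Count: 1

1


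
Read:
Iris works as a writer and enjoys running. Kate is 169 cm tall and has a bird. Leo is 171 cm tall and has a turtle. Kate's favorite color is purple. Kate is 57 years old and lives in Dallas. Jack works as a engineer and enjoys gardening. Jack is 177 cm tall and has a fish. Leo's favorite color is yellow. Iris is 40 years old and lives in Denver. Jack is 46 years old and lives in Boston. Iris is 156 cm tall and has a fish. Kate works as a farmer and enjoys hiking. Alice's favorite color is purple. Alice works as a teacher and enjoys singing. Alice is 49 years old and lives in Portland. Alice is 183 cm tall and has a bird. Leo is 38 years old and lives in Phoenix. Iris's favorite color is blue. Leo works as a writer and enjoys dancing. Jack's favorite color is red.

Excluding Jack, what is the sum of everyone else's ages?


Sum (excluding Jack): 184

184


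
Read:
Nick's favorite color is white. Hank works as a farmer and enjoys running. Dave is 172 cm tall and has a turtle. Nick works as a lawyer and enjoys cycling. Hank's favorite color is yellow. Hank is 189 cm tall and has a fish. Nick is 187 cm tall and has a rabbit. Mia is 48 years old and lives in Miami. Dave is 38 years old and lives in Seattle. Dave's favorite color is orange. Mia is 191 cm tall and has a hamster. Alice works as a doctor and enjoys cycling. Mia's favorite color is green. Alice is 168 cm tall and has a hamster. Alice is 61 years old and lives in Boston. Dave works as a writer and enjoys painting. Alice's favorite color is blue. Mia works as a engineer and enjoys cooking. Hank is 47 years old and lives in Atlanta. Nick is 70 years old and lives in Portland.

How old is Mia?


Mia is 48 years old

48


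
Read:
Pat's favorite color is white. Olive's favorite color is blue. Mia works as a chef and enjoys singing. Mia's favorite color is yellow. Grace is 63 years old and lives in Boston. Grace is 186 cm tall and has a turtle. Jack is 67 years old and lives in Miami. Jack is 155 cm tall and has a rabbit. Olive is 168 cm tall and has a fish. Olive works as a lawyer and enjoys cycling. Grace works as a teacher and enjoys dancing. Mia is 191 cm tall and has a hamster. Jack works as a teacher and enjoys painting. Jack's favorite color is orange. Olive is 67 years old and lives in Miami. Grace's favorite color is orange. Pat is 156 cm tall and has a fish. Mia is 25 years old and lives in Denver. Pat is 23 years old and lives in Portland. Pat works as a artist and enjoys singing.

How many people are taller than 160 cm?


Taller than 160: 3

3


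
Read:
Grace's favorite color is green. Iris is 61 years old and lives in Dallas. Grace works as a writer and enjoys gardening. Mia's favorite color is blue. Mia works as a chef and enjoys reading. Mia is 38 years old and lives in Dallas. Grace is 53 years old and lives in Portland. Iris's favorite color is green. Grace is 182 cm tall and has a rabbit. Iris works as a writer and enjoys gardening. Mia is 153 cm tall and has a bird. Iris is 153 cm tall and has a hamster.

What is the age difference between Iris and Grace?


|61 - 53| = 8

8
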